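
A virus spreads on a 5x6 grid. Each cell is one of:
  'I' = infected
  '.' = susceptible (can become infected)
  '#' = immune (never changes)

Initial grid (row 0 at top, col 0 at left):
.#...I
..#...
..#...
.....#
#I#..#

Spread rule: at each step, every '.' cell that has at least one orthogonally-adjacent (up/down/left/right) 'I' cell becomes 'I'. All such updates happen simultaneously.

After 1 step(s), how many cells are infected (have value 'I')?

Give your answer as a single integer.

Step 0 (initial): 2 infected
Step 1: +3 new -> 5 infected

Answer: 5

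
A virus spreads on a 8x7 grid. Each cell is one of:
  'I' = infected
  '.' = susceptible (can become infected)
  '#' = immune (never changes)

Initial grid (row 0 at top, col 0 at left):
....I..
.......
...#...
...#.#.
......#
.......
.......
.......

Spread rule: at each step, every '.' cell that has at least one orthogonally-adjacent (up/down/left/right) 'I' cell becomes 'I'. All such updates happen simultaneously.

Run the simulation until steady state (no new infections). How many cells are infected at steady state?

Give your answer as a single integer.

Answer: 52

Derivation:
Step 0 (initial): 1 infected
Step 1: +3 new -> 4 infected
Step 2: +5 new -> 9 infected
Step 3: +5 new -> 14 infected
Step 4: +5 new -> 19 infected
Step 5: +7 new -> 26 infected
Step 6: +6 new -> 32 infected
Step 7: +7 new -> 39 infected
Step 8: +6 new -> 45 infected
Step 9: +4 new -> 49 infected
Step 10: +2 new -> 51 infected
Step 11: +1 new -> 52 infected
Step 12: +0 new -> 52 infected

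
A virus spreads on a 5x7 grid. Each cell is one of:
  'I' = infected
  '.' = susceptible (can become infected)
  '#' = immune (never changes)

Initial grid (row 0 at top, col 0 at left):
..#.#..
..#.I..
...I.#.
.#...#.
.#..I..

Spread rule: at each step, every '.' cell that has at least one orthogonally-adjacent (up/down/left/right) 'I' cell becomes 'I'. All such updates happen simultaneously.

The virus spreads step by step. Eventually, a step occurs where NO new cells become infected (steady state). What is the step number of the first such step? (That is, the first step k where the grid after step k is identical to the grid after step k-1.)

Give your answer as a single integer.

Step 0 (initial): 3 infected
Step 1: +8 new -> 11 infected
Step 2: +7 new -> 18 infected
Step 3: +5 new -> 23 infected
Step 4: +3 new -> 26 infected
Step 5: +2 new -> 28 infected
Step 6: +0 new -> 28 infected

Answer: 6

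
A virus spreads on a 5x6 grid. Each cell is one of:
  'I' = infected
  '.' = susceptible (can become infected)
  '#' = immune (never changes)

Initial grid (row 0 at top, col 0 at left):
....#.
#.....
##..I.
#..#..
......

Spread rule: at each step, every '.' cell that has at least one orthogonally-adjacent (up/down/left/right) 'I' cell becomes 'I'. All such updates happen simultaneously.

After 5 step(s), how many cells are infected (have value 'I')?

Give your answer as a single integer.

Answer: 22

Derivation:
Step 0 (initial): 1 infected
Step 1: +4 new -> 5 infected
Step 2: +5 new -> 10 infected
Step 3: +6 new -> 16 infected
Step 4: +4 new -> 20 infected
Step 5: +2 new -> 22 infected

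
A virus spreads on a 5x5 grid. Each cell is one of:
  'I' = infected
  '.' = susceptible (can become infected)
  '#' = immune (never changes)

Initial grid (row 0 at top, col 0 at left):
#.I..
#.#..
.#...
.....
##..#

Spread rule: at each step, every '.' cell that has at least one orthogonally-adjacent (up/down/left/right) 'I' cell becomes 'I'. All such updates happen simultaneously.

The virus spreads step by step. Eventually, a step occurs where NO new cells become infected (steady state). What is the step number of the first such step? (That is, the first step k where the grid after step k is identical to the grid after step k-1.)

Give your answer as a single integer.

Answer: 9

Derivation:
Step 0 (initial): 1 infected
Step 1: +2 new -> 3 infected
Step 2: +3 new -> 6 infected
Step 3: +2 new -> 8 infected
Step 4: +3 new -> 11 infected
Step 5: +3 new -> 14 infected
Step 6: +2 new -> 16 infected
Step 7: +1 new -> 17 infected
Step 8: +1 new -> 18 infected
Step 9: +0 new -> 18 infected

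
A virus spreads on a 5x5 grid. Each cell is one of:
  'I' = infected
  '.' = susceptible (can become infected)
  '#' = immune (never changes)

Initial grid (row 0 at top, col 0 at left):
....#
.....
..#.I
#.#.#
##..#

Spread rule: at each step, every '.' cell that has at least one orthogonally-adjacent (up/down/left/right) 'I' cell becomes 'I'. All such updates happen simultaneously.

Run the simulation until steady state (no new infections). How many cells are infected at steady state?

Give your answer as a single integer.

Step 0 (initial): 1 infected
Step 1: +2 new -> 3 infected
Step 2: +2 new -> 5 infected
Step 3: +3 new -> 8 infected
Step 4: +3 new -> 11 infected
Step 5: +3 new -> 14 infected
Step 6: +3 new -> 17 infected
Step 7: +0 new -> 17 infected

Answer: 17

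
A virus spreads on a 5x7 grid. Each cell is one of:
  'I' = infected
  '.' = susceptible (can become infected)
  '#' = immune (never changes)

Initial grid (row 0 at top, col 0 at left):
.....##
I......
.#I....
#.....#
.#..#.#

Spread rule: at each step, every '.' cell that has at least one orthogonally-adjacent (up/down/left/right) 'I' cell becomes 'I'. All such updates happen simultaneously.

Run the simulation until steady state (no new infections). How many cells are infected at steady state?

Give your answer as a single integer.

Answer: 26

Derivation:
Step 0 (initial): 2 infected
Step 1: +6 new -> 8 infected
Step 2: +7 new -> 15 infected
Step 3: +5 new -> 20 infected
Step 4: +4 new -> 24 infected
Step 5: +2 new -> 26 infected
Step 6: +0 new -> 26 infected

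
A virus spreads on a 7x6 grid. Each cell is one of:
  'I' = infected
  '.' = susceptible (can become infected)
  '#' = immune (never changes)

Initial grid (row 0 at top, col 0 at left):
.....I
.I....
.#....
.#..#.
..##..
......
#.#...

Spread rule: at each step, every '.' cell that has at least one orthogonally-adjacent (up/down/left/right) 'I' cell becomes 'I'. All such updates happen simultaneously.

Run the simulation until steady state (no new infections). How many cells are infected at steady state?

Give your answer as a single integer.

Step 0 (initial): 2 infected
Step 1: +5 new -> 7 infected
Step 2: +8 new -> 15 infected
Step 3: +5 new -> 20 infected
Step 4: +3 new -> 23 infected
Step 5: +4 new -> 27 infected
Step 6: +3 new -> 30 infected
Step 7: +4 new -> 34 infected
Step 8: +1 new -> 35 infected
Step 9: +0 new -> 35 infected

Answer: 35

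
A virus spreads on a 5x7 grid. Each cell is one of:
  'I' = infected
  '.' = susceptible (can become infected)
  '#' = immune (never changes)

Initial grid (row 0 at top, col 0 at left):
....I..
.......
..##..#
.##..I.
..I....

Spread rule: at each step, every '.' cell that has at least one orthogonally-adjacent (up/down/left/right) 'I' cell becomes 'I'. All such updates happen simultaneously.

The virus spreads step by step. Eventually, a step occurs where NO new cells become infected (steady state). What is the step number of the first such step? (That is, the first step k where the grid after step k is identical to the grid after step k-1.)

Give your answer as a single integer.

Step 0 (initial): 3 infected
Step 1: +9 new -> 12 infected
Step 2: +9 new -> 21 infected
Step 3: +4 new -> 25 infected
Step 4: +3 new -> 28 infected
Step 5: +2 new -> 30 infected
Step 6: +0 new -> 30 infected

Answer: 6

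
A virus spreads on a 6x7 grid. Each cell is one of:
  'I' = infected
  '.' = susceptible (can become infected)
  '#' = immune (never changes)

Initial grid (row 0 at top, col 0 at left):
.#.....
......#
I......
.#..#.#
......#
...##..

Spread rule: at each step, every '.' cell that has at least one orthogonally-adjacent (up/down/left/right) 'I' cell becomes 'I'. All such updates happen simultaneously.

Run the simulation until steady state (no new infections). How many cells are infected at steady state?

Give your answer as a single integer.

Step 0 (initial): 1 infected
Step 1: +3 new -> 4 infected
Step 2: +4 new -> 8 infected
Step 3: +5 new -> 13 infected
Step 4: +6 new -> 19 infected
Step 5: +5 new -> 24 infected
Step 6: +5 new -> 29 infected
Step 7: +2 new -> 31 infected
Step 8: +2 new -> 33 infected
Step 9: +1 new -> 34 infected
Step 10: +0 new -> 34 infected

Answer: 34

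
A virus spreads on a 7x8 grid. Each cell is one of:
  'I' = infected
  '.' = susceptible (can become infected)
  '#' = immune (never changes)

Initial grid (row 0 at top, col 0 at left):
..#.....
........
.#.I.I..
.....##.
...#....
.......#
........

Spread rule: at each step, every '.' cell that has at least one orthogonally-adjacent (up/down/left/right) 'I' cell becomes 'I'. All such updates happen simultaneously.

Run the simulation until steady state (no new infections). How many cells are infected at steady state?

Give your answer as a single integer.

Answer: 50

Derivation:
Step 0 (initial): 2 infected
Step 1: +6 new -> 8 infected
Step 2: +8 new -> 16 infected
Step 3: +8 new -> 24 infected
Step 4: +9 new -> 33 infected
Step 5: +9 new -> 42 infected
Step 6: +5 new -> 47 infected
Step 7: +2 new -> 49 infected
Step 8: +1 new -> 50 infected
Step 9: +0 new -> 50 infected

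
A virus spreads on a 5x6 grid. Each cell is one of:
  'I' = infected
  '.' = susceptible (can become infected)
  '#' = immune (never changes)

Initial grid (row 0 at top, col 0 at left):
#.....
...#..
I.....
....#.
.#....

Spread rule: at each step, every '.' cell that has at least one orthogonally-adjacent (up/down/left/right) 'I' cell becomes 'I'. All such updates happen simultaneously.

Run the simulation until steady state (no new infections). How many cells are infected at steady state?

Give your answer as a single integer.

Answer: 26

Derivation:
Step 0 (initial): 1 infected
Step 1: +3 new -> 4 infected
Step 2: +4 new -> 8 infected
Step 3: +4 new -> 12 infected
Step 4: +4 new -> 16 infected
Step 5: +4 new -> 20 infected
Step 6: +4 new -> 24 infected
Step 7: +2 new -> 26 infected
Step 8: +0 new -> 26 infected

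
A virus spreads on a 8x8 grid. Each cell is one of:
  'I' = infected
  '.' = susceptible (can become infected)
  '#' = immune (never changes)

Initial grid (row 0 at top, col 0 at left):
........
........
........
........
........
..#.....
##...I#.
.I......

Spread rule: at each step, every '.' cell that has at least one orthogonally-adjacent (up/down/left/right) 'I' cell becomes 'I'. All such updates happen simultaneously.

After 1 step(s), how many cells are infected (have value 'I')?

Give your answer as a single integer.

Step 0 (initial): 2 infected
Step 1: +5 new -> 7 infected

Answer: 7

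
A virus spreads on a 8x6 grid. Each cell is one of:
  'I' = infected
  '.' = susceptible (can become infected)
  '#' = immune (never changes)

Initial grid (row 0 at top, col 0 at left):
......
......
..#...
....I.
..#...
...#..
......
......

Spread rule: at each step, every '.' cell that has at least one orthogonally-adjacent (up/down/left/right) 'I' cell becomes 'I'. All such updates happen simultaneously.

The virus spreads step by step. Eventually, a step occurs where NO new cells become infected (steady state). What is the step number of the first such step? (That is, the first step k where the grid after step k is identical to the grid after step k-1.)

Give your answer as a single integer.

Answer: 9

Derivation:
Step 0 (initial): 1 infected
Step 1: +4 new -> 5 infected
Step 2: +7 new -> 12 infected
Step 3: +6 new -> 18 infected
Step 4: +9 new -> 27 infected
Step 5: +8 new -> 35 infected
Step 6: +6 new -> 41 infected
Step 7: +3 new -> 44 infected
Step 8: +1 new -> 45 infected
Step 9: +0 new -> 45 infected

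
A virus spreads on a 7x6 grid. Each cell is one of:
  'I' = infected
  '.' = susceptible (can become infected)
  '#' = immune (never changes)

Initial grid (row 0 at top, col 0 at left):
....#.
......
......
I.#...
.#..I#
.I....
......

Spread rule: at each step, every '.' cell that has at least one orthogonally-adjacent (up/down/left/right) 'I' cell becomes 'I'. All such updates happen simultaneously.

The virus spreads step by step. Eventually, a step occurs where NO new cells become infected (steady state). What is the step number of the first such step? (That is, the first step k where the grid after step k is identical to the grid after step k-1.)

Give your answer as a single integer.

Step 0 (initial): 3 infected
Step 1: +9 new -> 12 infected
Step 2: +11 new -> 23 infected
Step 3: +8 new -> 31 infected
Step 4: +4 new -> 35 infected
Step 5: +3 new -> 38 infected
Step 6: +0 new -> 38 infected

Answer: 6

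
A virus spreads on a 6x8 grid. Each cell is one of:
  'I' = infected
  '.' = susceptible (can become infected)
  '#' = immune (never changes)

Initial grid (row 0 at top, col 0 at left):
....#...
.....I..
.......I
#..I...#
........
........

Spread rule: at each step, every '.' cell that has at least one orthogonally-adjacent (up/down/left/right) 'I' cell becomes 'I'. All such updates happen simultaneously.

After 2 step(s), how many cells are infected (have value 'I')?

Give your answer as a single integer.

Step 0 (initial): 3 infected
Step 1: +10 new -> 13 infected
Step 2: +11 new -> 24 infected

Answer: 24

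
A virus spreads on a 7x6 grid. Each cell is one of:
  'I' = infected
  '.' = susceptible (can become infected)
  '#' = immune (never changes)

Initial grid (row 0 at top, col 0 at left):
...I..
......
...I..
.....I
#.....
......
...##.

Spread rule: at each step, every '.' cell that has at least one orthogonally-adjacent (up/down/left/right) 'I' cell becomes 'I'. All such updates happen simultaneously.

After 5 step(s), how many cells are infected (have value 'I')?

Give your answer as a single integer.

Answer: 36

Derivation:
Step 0 (initial): 3 infected
Step 1: +9 new -> 12 infected
Step 2: +10 new -> 22 infected
Step 3: +8 new -> 30 infected
Step 4: +4 new -> 34 infected
Step 5: +2 new -> 36 infected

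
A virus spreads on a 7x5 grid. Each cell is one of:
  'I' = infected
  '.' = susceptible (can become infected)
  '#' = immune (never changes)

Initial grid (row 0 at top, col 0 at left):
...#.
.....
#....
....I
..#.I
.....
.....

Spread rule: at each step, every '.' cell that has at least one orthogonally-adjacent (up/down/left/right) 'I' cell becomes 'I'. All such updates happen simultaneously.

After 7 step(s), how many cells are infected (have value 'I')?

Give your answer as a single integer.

Step 0 (initial): 2 infected
Step 1: +4 new -> 6 infected
Step 2: +5 new -> 11 infected
Step 3: +6 new -> 17 infected
Step 4: +6 new -> 23 infected
Step 5: +5 new -> 28 infected
Step 6: +3 new -> 31 infected
Step 7: +1 new -> 32 infected

Answer: 32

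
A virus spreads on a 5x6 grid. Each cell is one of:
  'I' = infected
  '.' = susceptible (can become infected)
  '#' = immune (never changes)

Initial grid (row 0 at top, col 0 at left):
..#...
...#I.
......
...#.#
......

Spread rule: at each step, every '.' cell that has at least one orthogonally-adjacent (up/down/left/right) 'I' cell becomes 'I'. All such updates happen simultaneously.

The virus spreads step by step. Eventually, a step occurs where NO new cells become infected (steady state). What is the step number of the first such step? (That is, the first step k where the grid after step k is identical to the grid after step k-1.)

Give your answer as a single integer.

Step 0 (initial): 1 infected
Step 1: +3 new -> 4 infected
Step 2: +5 new -> 9 infected
Step 3: +2 new -> 11 infected
Step 4: +5 new -> 16 infected
Step 5: +4 new -> 20 infected
Step 6: +4 new -> 24 infected
Step 7: +2 new -> 26 infected
Step 8: +0 new -> 26 infected

Answer: 8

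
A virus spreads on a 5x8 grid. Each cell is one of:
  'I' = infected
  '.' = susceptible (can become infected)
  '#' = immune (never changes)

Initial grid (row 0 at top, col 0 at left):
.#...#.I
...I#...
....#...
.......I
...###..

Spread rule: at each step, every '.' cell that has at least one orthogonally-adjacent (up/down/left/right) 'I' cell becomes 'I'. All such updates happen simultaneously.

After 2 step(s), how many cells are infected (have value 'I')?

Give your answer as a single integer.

Step 0 (initial): 3 infected
Step 1: +8 new -> 11 infected
Step 2: +9 new -> 20 infected

Answer: 20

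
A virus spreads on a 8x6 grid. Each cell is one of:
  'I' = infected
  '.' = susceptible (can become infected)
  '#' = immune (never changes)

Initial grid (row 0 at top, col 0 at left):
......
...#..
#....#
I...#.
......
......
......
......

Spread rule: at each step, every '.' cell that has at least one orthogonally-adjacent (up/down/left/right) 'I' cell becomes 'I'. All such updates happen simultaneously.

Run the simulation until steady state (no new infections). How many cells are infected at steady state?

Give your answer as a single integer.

Answer: 44

Derivation:
Step 0 (initial): 1 infected
Step 1: +2 new -> 3 infected
Step 2: +4 new -> 7 infected
Step 3: +6 new -> 13 infected
Step 4: +8 new -> 21 infected
Step 5: +7 new -> 28 infected
Step 6: +6 new -> 34 infected
Step 7: +6 new -> 40 infected
Step 8: +3 new -> 43 infected
Step 9: +1 new -> 44 infected
Step 10: +0 new -> 44 infected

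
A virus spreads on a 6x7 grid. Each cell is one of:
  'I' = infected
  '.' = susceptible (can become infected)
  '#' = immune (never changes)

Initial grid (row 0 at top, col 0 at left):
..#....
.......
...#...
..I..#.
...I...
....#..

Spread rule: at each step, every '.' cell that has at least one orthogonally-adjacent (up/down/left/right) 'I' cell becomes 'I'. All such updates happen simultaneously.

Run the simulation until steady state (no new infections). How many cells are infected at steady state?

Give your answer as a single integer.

Answer: 38

Derivation:
Step 0 (initial): 2 infected
Step 1: +6 new -> 8 infected
Step 2: +7 new -> 15 infected
Step 3: +8 new -> 23 infected
Step 4: +8 new -> 31 infected
Step 5: +4 new -> 35 infected
Step 6: +2 new -> 37 infected
Step 7: +1 new -> 38 infected
Step 8: +0 new -> 38 infected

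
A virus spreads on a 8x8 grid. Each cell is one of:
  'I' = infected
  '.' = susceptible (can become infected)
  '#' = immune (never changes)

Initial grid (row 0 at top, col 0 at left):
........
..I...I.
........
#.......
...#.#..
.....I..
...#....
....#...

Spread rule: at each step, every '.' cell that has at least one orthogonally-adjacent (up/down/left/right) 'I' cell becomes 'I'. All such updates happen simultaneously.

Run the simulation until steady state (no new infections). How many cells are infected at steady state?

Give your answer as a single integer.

Answer: 59

Derivation:
Step 0 (initial): 3 infected
Step 1: +11 new -> 14 infected
Step 2: +19 new -> 33 infected
Step 3: +14 new -> 47 infected
Step 4: +4 new -> 51 infected
Step 5: +4 new -> 55 infected
Step 6: +3 new -> 58 infected
Step 7: +1 new -> 59 infected
Step 8: +0 new -> 59 infected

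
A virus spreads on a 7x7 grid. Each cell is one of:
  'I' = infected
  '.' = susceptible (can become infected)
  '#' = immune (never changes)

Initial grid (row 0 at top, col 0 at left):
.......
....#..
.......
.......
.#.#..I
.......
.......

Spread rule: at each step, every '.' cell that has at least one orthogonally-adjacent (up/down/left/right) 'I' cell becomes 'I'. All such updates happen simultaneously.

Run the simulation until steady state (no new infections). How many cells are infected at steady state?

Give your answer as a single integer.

Step 0 (initial): 1 infected
Step 1: +3 new -> 4 infected
Step 2: +5 new -> 9 infected
Step 3: +5 new -> 14 infected
Step 4: +6 new -> 20 infected
Step 5: +5 new -> 25 infected
Step 6: +7 new -> 32 infected
Step 7: +6 new -> 38 infected
Step 8: +5 new -> 43 infected
Step 9: +2 new -> 45 infected
Step 10: +1 new -> 46 infected
Step 11: +0 new -> 46 infected

Answer: 46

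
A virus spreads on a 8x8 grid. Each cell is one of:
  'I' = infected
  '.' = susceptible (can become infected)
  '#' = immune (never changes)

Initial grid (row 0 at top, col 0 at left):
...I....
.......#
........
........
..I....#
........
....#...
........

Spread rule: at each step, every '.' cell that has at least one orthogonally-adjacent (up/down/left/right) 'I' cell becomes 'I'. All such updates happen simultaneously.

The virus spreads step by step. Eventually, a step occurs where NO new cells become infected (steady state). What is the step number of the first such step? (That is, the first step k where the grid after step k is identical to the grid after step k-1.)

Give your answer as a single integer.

Answer: 9

Derivation:
Step 0 (initial): 2 infected
Step 1: +7 new -> 9 infected
Step 2: +13 new -> 22 infected
Step 3: +14 new -> 36 infected
Step 4: +11 new -> 47 infected
Step 5: +6 new -> 53 infected
Step 6: +5 new -> 58 infected
Step 7: +2 new -> 60 infected
Step 8: +1 new -> 61 infected
Step 9: +0 new -> 61 infected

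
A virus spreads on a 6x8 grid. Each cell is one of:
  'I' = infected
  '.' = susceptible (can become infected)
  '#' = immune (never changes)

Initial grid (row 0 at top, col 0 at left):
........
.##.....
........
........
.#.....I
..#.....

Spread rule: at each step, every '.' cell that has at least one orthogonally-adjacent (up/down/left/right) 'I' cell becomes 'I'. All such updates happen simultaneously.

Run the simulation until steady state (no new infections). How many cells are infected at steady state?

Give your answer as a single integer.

Step 0 (initial): 1 infected
Step 1: +3 new -> 4 infected
Step 2: +4 new -> 8 infected
Step 3: +5 new -> 13 infected
Step 4: +6 new -> 19 infected
Step 5: +6 new -> 25 infected
Step 6: +4 new -> 29 infected
Step 7: +4 new -> 33 infected
Step 8: +3 new -> 36 infected
Step 9: +3 new -> 39 infected
Step 10: +3 new -> 42 infected
Step 11: +2 new -> 44 infected
Step 12: +0 new -> 44 infected

Answer: 44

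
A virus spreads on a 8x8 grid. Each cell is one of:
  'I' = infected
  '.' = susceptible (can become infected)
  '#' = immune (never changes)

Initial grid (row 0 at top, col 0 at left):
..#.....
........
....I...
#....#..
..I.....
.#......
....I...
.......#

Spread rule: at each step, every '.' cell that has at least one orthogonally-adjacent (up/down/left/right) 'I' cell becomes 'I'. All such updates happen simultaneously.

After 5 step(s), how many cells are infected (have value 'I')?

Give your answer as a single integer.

Answer: 58

Derivation:
Step 0 (initial): 3 infected
Step 1: +12 new -> 15 infected
Step 2: +15 new -> 30 infected
Step 3: +14 new -> 44 infected
Step 4: +9 new -> 53 infected
Step 5: +5 new -> 58 infected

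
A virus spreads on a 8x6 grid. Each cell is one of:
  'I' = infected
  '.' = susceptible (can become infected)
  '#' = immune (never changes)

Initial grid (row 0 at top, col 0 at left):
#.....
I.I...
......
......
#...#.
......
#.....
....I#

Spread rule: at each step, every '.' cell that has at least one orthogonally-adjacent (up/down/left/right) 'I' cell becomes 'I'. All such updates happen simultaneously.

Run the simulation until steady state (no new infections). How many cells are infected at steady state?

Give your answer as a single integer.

Step 0 (initial): 3 infected
Step 1: +7 new -> 10 infected
Step 2: +11 new -> 21 infected
Step 3: +10 new -> 31 infected
Step 4: +9 new -> 40 infected
Step 5: +2 new -> 42 infected
Step 6: +1 new -> 43 infected
Step 7: +0 new -> 43 infected

Answer: 43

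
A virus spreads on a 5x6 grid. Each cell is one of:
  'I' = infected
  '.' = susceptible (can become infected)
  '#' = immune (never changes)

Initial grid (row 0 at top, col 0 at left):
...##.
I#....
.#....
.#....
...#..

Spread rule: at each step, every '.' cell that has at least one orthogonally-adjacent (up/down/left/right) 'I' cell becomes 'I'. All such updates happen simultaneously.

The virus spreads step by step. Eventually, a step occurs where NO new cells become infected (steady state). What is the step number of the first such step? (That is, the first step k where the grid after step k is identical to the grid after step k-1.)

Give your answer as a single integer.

Answer: 11

Derivation:
Step 0 (initial): 1 infected
Step 1: +2 new -> 3 infected
Step 2: +2 new -> 5 infected
Step 3: +2 new -> 7 infected
Step 4: +2 new -> 9 infected
Step 5: +3 new -> 12 infected
Step 6: +3 new -> 15 infected
Step 7: +3 new -> 18 infected
Step 8: +3 new -> 21 infected
Step 9: +2 new -> 23 infected
Step 10: +1 new -> 24 infected
Step 11: +0 new -> 24 infected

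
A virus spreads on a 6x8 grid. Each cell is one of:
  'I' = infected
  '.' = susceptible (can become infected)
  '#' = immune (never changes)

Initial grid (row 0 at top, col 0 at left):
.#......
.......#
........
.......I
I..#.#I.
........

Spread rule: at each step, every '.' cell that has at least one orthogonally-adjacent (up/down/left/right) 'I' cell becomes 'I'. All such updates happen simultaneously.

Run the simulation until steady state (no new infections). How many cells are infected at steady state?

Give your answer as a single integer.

Step 0 (initial): 3 infected
Step 1: +7 new -> 10 infected
Step 2: +8 new -> 18 infected
Step 3: +8 new -> 26 infected
Step 4: +9 new -> 35 infected
Step 5: +5 new -> 40 infected
Step 6: +3 new -> 43 infected
Step 7: +1 new -> 44 infected
Step 8: +0 new -> 44 infected

Answer: 44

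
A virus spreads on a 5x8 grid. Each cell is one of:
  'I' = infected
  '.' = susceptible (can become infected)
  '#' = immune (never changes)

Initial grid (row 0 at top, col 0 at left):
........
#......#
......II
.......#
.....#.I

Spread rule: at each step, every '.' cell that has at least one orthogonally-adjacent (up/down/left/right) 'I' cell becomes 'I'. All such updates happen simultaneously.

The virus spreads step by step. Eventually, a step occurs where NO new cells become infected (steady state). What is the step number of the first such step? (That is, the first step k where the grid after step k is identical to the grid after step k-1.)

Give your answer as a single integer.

Answer: 9

Derivation:
Step 0 (initial): 3 infected
Step 1: +4 new -> 7 infected
Step 2: +4 new -> 11 infected
Step 3: +5 new -> 16 infected
Step 4: +5 new -> 21 infected
Step 5: +5 new -> 26 infected
Step 6: +5 new -> 31 infected
Step 7: +3 new -> 34 infected
Step 8: +2 new -> 36 infected
Step 9: +0 new -> 36 infected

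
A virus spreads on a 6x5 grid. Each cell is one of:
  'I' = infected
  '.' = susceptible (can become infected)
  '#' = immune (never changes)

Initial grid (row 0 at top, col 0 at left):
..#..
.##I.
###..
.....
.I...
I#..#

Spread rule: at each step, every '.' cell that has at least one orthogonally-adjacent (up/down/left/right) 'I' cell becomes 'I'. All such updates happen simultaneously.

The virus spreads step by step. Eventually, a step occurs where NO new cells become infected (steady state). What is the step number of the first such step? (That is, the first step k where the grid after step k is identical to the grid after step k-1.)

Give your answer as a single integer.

Step 0 (initial): 3 infected
Step 1: +6 new -> 9 infected
Step 2: +7 new -> 16 infected
Step 3: +3 new -> 19 infected
Step 4: +0 new -> 19 infected

Answer: 4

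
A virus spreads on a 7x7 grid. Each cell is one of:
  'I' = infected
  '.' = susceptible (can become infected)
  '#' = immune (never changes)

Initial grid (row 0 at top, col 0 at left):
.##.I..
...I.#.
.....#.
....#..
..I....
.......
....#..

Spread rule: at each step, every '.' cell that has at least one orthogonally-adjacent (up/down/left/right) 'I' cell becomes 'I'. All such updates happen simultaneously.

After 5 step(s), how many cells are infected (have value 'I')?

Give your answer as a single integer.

Step 0 (initial): 3 infected
Step 1: +9 new -> 12 infected
Step 2: +11 new -> 23 infected
Step 3: +9 new -> 32 infected
Step 4: +7 new -> 39 infected
Step 5: +3 new -> 42 infected

Answer: 42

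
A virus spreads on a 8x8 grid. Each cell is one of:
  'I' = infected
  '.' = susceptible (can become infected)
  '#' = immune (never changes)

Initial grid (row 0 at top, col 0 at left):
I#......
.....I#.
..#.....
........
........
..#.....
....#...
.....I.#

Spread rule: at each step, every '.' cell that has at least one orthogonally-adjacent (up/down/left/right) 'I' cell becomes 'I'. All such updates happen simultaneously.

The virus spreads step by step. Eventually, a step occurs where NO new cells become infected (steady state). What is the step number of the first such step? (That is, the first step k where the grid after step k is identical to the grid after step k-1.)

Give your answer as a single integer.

Step 0 (initial): 3 infected
Step 1: +7 new -> 10 infected
Step 2: +11 new -> 21 infected
Step 3: +15 new -> 36 infected
Step 4: +12 new -> 48 infected
Step 5: +7 new -> 55 infected
Step 6: +3 new -> 58 infected
Step 7: +0 new -> 58 infected

Answer: 7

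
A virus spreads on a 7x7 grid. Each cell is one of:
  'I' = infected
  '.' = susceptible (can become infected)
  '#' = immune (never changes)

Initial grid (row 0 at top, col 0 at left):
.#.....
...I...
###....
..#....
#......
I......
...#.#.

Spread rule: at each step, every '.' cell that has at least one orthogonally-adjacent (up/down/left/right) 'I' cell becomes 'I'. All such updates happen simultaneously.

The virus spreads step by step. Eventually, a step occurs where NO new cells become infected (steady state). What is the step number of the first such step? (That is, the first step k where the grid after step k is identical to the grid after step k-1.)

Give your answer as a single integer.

Answer: 8

Derivation:
Step 0 (initial): 2 infected
Step 1: +6 new -> 8 infected
Step 2: +9 new -> 17 infected
Step 3: +10 new -> 27 infected
Step 4: +7 new -> 34 infected
Step 5: +4 new -> 38 infected
Step 6: +2 new -> 40 infected
Step 7: +1 new -> 41 infected
Step 8: +0 new -> 41 infected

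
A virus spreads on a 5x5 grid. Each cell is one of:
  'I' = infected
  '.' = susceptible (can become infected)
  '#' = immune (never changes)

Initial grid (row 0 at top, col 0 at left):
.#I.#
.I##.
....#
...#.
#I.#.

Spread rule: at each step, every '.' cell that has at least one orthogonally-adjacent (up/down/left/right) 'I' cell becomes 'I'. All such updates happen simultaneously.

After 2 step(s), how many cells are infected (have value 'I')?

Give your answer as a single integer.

Answer: 13

Derivation:
Step 0 (initial): 3 infected
Step 1: +5 new -> 8 infected
Step 2: +5 new -> 13 infected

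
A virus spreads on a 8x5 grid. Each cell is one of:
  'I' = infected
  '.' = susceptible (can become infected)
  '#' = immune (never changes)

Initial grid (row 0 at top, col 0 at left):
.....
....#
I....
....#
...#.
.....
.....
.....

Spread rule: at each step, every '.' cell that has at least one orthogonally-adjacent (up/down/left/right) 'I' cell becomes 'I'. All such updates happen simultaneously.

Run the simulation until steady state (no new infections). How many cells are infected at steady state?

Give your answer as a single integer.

Answer: 37

Derivation:
Step 0 (initial): 1 infected
Step 1: +3 new -> 4 infected
Step 2: +5 new -> 9 infected
Step 3: +6 new -> 15 infected
Step 4: +7 new -> 22 infected
Step 5: +4 new -> 26 infected
Step 6: +4 new -> 30 infected
Step 7: +3 new -> 33 infected
Step 8: +3 new -> 36 infected
Step 9: +1 new -> 37 infected
Step 10: +0 new -> 37 infected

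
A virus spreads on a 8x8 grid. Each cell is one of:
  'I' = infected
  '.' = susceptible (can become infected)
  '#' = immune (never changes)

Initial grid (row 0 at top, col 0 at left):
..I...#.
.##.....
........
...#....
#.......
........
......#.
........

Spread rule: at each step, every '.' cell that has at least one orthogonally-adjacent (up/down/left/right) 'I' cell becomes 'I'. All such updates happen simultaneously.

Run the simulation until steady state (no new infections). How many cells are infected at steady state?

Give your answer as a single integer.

Step 0 (initial): 1 infected
Step 1: +2 new -> 3 infected
Step 2: +3 new -> 6 infected
Step 3: +4 new -> 10 infected
Step 4: +4 new -> 14 infected
Step 5: +6 new -> 20 infected
Step 6: +6 new -> 26 infected
Step 7: +8 new -> 34 infected
Step 8: +7 new -> 41 infected
Step 9: +8 new -> 49 infected
Step 10: +5 new -> 54 infected
Step 11: +3 new -> 57 infected
Step 12: +1 new -> 58 infected
Step 13: +0 new -> 58 infected

Answer: 58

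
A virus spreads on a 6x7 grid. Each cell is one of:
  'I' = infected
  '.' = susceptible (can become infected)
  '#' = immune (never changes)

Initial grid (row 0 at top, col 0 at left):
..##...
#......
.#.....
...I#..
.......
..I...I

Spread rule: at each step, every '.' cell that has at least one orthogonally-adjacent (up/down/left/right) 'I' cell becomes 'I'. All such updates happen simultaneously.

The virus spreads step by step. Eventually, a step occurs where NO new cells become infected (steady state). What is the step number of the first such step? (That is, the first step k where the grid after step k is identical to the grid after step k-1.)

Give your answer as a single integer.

Answer: 7

Derivation:
Step 0 (initial): 3 infected
Step 1: +8 new -> 11 infected
Step 2: +10 new -> 21 infected
Step 3: +7 new -> 28 infected
Step 4: +5 new -> 33 infected
Step 5: +3 new -> 36 infected
Step 6: +1 new -> 37 infected
Step 7: +0 new -> 37 infected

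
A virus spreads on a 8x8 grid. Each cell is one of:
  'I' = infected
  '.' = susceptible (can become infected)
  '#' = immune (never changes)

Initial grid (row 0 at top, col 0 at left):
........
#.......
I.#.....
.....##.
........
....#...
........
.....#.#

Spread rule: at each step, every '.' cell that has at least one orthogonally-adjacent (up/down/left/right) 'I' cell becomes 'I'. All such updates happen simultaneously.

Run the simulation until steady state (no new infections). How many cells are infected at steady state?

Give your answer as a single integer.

Answer: 57

Derivation:
Step 0 (initial): 1 infected
Step 1: +2 new -> 3 infected
Step 2: +3 new -> 6 infected
Step 3: +5 new -> 11 infected
Step 4: +7 new -> 18 infected
Step 5: +8 new -> 26 infected
Step 6: +7 new -> 33 infected
Step 7: +6 new -> 39 infected
Step 8: +7 new -> 46 infected
Step 9: +6 new -> 52 infected
Step 10: +3 new -> 55 infected
Step 11: +2 new -> 57 infected
Step 12: +0 new -> 57 infected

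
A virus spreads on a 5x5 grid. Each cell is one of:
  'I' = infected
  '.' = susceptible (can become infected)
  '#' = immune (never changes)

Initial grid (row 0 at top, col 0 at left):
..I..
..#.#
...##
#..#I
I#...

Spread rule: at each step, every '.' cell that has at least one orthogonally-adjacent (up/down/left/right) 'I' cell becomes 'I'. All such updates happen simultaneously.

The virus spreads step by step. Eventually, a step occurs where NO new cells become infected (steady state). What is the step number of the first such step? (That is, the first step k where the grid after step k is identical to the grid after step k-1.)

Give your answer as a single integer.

Answer: 5

Derivation:
Step 0 (initial): 3 infected
Step 1: +3 new -> 6 infected
Step 2: +5 new -> 11 infected
Step 3: +3 new -> 14 infected
Step 4: +4 new -> 18 infected
Step 5: +0 new -> 18 infected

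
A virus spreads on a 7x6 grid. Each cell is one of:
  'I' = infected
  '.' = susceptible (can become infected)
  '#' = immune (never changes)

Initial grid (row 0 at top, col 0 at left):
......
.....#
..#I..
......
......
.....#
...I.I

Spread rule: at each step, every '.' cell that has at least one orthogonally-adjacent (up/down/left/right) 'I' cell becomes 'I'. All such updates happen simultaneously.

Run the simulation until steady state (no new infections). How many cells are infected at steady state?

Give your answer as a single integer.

Step 0 (initial): 3 infected
Step 1: +6 new -> 9 infected
Step 2: +10 new -> 19 infected
Step 3: +9 new -> 28 infected
Step 4: +8 new -> 36 infected
Step 5: +3 new -> 39 infected
Step 6: +0 new -> 39 infected

Answer: 39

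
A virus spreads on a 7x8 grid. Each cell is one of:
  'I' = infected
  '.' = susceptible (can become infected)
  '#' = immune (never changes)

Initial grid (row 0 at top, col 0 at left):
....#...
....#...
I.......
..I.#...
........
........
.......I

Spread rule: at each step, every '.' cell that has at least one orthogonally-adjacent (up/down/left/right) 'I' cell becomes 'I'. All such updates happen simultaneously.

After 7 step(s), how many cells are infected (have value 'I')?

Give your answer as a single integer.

Answer: 53

Derivation:
Step 0 (initial): 3 infected
Step 1: +9 new -> 12 infected
Step 2: +11 new -> 23 infected
Step 3: +13 new -> 36 infected
Step 4: +9 new -> 45 infected
Step 5: +4 new -> 49 infected
Step 6: +3 new -> 52 infected
Step 7: +1 new -> 53 infected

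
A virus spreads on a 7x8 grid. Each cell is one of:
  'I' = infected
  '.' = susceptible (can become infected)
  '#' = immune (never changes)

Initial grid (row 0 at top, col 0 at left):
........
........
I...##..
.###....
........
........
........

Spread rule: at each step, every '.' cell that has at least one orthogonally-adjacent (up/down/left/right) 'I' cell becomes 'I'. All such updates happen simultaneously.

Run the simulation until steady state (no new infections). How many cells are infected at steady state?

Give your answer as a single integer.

Step 0 (initial): 1 infected
Step 1: +3 new -> 4 infected
Step 2: +4 new -> 8 infected
Step 3: +5 new -> 13 infected
Step 4: +5 new -> 18 infected
Step 5: +5 new -> 23 infected
Step 6: +5 new -> 28 infected
Step 7: +6 new -> 34 infected
Step 8: +7 new -> 41 infected
Step 9: +6 new -> 47 infected
Step 10: +3 new -> 50 infected
Step 11: +1 new -> 51 infected
Step 12: +0 new -> 51 infected

Answer: 51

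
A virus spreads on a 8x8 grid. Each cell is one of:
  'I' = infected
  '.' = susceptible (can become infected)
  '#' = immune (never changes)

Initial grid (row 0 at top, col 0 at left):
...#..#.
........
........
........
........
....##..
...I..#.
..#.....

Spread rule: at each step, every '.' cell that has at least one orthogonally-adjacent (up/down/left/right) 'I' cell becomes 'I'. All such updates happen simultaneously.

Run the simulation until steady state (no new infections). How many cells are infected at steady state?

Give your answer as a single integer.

Step 0 (initial): 1 infected
Step 1: +4 new -> 5 infected
Step 2: +5 new -> 10 infected
Step 3: +7 new -> 17 infected
Step 4: +8 new -> 25 infected
Step 5: +8 new -> 33 infected
Step 6: +9 new -> 42 infected
Step 7: +8 new -> 50 infected
Step 8: +5 new -> 55 infected
Step 9: +2 new -> 57 infected
Step 10: +1 new -> 58 infected
Step 11: +0 new -> 58 infected

Answer: 58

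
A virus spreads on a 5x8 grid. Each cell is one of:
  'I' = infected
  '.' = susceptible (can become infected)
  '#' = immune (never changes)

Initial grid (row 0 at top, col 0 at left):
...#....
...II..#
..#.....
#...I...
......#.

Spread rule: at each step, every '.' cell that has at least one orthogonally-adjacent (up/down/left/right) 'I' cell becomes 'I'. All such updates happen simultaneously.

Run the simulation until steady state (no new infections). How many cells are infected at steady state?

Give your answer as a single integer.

Step 0 (initial): 3 infected
Step 1: +8 new -> 11 infected
Step 2: +9 new -> 20 infected
Step 3: +8 new -> 28 infected
Step 4: +6 new -> 34 infected
Step 5: +1 new -> 35 infected
Step 6: +0 new -> 35 infected

Answer: 35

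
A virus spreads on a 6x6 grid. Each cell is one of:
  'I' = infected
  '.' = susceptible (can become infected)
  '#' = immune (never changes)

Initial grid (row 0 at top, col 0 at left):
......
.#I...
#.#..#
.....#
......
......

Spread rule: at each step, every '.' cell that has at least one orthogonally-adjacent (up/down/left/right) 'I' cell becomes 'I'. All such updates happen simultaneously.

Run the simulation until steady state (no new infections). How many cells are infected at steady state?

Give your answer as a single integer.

Step 0 (initial): 1 infected
Step 1: +2 new -> 3 infected
Step 2: +4 new -> 7 infected
Step 3: +5 new -> 12 infected
Step 4: +5 new -> 17 infected
Step 5: +4 new -> 21 infected
Step 6: +6 new -> 27 infected
Step 7: +3 new -> 30 infected
Step 8: +1 new -> 31 infected
Step 9: +0 new -> 31 infected

Answer: 31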